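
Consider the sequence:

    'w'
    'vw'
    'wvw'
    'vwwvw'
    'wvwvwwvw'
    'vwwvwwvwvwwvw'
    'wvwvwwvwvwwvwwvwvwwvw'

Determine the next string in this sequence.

vwwvwwvwvwwvwwvwvwwvwvwwvwwvwvwwvw

Each term (from the third on) is the two preceding terms concatenated in order: term 3 = w·vw = wvw.
Continuing: vwwvwwvwvwwvw · wvwvwwvwvwwvwwvwvwwvw gives term 8.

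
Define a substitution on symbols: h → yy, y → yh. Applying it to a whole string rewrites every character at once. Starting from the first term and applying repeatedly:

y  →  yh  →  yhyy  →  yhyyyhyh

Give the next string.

yhyyyhyhyhyyyhyy

Expanding yhyyyhyh: y→yh, h→yy, y→yh, y→yh, y→yh, h→yy, y→yh, h→yy. Concatenated: yh yy yh yh yh yy yh yy.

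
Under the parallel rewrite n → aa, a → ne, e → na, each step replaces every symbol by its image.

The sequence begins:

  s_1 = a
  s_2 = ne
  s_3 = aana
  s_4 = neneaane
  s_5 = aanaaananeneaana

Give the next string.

neneaaneneneaaneaanaaananeneaane

φ(aanaaananeneaana) expands symbol-by-symbol to ne ne aa ne ne ne aa ne aa na aa na ne ne aa ne; joining the 16 pieces gives the next term.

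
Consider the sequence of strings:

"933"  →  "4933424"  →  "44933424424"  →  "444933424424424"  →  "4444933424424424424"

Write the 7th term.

Each term wraps the previous one in 4 on the left and 424 on the right.
From 4444933424424424424, 2 further steps: 4444933424424424424 → 44444933424424424424424 → (answer).

444444933424424424424424424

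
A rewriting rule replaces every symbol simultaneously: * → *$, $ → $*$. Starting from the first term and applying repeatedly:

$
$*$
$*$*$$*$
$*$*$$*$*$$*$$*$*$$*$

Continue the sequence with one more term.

$*$*$$*$*$$*$$*$*$$*$*$$*$$*$*$$*$$*$*$$*$*$$*$$*$*$$*$

Applying the rule to each of the 21 symbols of $*$*$$*$*$$*$$*$*$$*$ gives the pieces $*$ *$ $*$ *$ $*$ $*$ *$ $*$ *$ $*$ $*$ *$ $*$ $*$ *$ $*$ *$ $*$ $*$ *$ $*$, which concatenate to the answer.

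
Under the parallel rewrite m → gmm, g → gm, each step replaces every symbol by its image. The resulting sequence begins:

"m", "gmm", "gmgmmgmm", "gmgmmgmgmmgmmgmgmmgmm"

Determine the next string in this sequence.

Rewriting the 21 symbols of gmgmmgmgmmgmmgmgmmgmm one by one yields gm gmm gm gmm gmm gm gmm gm gmm gmm gm gmm gmm gm gmm gm gmm gmm gm gmm gmm; concatenated:

gmgmmgmgmmgmmgmgmmgmgmmgmmgmgmmgmmgmgmmgmgmmgmmgmgmmgmm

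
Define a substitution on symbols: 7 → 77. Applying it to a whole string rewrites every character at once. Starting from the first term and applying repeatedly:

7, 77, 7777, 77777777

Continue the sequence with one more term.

Apply φ to 77777777 symbol by symbol: 7→77, 7→77, 7→77, 7→77, 7→77, 7→77, 7→77, 7→77; joined: 77 77 77 77 77 77 77 77.

7777777777777777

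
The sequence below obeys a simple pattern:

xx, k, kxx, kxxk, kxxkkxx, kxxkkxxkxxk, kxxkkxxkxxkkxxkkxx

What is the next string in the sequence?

From term 3 onward, concatenate the last term with the second-to-last: k·xx = kxx, kxx·k = kxxk, …
The next term joins kxxkkxxkxxkkxxkkxx and kxxkkxxkxxk.

kxxkkxxkxxkkxxkkxxkxxkkxxkxxk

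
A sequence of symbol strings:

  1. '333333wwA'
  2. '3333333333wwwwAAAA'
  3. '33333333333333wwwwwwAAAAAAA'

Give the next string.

333333333333333333wwwwwwwwAAAAAAAAAA

The n-th term is 4n+2 3's then 2n w's then 3n-2 A's (n = 1, 2, …).
For the next term, n = 4, so the run lengths are 18, 8, 10.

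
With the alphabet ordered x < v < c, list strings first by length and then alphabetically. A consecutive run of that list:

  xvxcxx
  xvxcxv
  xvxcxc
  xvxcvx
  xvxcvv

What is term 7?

Advancing 2 positions from xvxcvv through xvxcvv → xvxcvc reaches term 7.

xvxccx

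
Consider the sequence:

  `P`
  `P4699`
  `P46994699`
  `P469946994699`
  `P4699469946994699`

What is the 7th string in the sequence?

P469946994699469946994699

Every step adds 4699 to the end: s(k+1) = s(k)·4699.
From P4699469946994699, 2 further steps: P4699469946994699 → P46994699469946994699 → (answer).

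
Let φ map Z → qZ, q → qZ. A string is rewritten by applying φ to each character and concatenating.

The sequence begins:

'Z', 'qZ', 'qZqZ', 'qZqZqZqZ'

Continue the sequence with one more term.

qZqZqZqZqZqZqZqZ

Rewriting each symbol of qZqZqZqZ: q→qZ, Z→qZ, q→qZ, Z→qZ, q→qZ, Z→qZ, q→qZ, Z→qZ, which concatenates to qZ qZ qZ qZ qZ qZ qZ qZ.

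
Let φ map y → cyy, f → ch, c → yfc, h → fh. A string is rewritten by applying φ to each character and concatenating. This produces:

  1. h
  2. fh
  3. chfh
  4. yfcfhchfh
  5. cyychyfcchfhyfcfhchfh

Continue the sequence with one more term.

Rewriting the 21 symbols of cyychyfcchfhyfcfhchfh one by one yields yfc cyy cyy yfc fh cyy ch yfc yfc fh ch fh cyy ch yfc ch fh yfc fh ch fh; concatenated:

yfccyycyyyfcfhcyychyfcyfcfhchfhcyychyfcchfhyfcfhchfh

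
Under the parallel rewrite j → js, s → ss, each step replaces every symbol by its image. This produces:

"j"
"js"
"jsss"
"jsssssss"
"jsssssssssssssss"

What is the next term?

Rewriting the 16 symbols of jsssssssssssssss one by one yields js ss ss ss ss ss ss ss ss ss ss ss ss ss ss ss; concatenated:

jsssssssssssssssssssssssssssssss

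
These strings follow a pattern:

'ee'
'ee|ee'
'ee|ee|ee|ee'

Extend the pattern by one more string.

s(k+1) = s(k)·|·s(k) — each term doubles the last with '|' between the halves.
So the next term is two copies of ee|ee|ee|ee with '|' between the halves.

ee|ee|ee|ee|ee|ee|ee|ee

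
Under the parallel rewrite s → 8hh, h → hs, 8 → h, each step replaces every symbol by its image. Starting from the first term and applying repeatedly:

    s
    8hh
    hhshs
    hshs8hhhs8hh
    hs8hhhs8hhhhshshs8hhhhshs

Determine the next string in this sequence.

Rewriting the 25 symbols of hs8hhhs8hhhhshshs8hhhhshs one by one yields hs 8hh h hs hs hs 8hh h hs hs hs hs 8hh hs 8hh hs 8hh h hs hs hs hs 8hh hs 8hh; concatenated:

hs8hhhhshshs8hhhhshshshs8hhhs8hhhs8hhhhshshshs8hhhs8hh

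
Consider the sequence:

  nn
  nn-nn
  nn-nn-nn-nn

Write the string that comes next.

Every step duplicates the string with '-' between the halves.
One more doubling of nn-nn-nn-nn gives the answer.

nn-nn-nn-nn-nn-nn-nn-nn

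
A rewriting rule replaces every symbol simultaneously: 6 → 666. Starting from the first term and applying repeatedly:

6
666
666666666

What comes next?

666666666666666666666666666

Rewriting each symbol of 666666666: 6→666, 6→666, 6→666, 6→666, 6→666, 6→666, 6→666, 6→666, 6→666, which concatenates to 666 666 666 666 666 666 666 666 666.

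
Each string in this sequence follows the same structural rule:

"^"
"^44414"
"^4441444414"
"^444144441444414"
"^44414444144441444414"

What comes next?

Each term is the previous one with 44414 appended.
Applying this once more to ^44414444144441444414:

^4441444414444144441444414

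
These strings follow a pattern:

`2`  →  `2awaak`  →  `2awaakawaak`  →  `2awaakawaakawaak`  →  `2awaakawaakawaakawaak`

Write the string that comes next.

Each term is the previous one with awaak appended.
Applying this once more to 2awaakawaakawaakawaak:

2awaakawaakawaakawaakawaak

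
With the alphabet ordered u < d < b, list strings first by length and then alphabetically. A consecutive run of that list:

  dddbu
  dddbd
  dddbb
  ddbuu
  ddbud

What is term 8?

ddbdd

Advancing 3 positions from ddbud through ddbud → ddbub → ddbdu reaches term 8.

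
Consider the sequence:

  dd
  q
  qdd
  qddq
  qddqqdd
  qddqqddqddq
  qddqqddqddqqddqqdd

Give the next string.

Each term (from the third on) is the previous term followed by the one before it: term 3 = q·dd = qdd.
So term 8 is qddqqddqddqqddqqdd·qddqqddqddq.

qddqqddqddqqddqqddqddqqddqddq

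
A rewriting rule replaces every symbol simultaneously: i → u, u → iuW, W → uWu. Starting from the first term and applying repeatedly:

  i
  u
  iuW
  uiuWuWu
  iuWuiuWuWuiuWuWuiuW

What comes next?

φ(iuWuiuWuWuiuWuWuiuW) expands symbol-by-symbol to u iuW uWu iuW u iuW uWu iuW uWu iuW u iuW uWu iuW uWu iuW u iuW uWu; joining the 19 pieces gives the next term.

uiuWuWuiuWuiuWuWuiuWuWuiuWuiuWuWuiuWuWuiuWuiuWuWu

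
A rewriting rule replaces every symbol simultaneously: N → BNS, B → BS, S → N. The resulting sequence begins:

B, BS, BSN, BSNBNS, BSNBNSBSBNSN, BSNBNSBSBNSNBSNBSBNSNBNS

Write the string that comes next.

BSNBNSBSBNSNBSNBSBNSNBNSBSNBNSBSNBSBNSNBNSBSBNSN

Replace each of the 24 characters of BSNBNSBSBNSNBSNBSBNSNBNS in place — BS N BNS BS BNS N BS N BS BNS N BNS BS N BNS BS N BS BNS N BNS BS BNS N — and concatenate.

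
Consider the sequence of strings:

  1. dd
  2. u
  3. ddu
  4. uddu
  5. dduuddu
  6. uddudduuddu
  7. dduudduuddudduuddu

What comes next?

uddudduuddudduudduuddudduuddu

This is a Fibonacci-style word recurrence s(k) = s(k−2)·s(k−1): e.g. dd·u = ddu.
The next term joins uddudduuddu and dduudduuddudduuddu.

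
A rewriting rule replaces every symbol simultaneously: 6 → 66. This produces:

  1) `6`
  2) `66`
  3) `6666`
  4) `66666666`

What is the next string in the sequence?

6666666666666666

Apply φ to 66666666 symbol by symbol: 6→66, 6→66, 6→66, 6→66, 6→66, 6→66, 6→66, 6→66; joined: 66 66 66 66 66 66 66 66.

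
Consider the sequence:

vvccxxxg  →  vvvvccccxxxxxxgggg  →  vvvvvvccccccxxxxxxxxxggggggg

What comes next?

vvvvvvvvccccccccxxxxxxxxxxxxgggggggggg

The n-th term is 2n v's then 2n c's then 3n x's then 3n-2 g's (n = 1, 2, …).
Setting n = 4 gives 8, 8, 12, 10 characters in each block.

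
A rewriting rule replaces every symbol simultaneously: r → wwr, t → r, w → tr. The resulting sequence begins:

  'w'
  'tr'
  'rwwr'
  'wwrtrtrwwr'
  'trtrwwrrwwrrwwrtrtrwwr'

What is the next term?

Applying the rule to each of the 22 symbols of trtrwwrrwwrrwwrtrtrwwr gives the pieces r wwr r wwr tr tr wwr wwr tr tr wwr wwr tr tr wwr r wwr r wwr tr tr wwr, which concatenate to the answer.

rwwrrwwrtrtrwwrwwrtrtrwwrwwrtrtrwwrrwwrrwwrtrtrwwr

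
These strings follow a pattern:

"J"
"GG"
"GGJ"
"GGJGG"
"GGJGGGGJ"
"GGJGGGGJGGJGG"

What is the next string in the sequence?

GGJGGGGJGGJGGGGJGGGGJ

From term 3 onward, concatenate the last term with the second-to-last: GG·J = GGJ, GGJ·GG = GGJGG, …
So term 7 is GGJGGGGJGGJGG·GGJGGGGJ.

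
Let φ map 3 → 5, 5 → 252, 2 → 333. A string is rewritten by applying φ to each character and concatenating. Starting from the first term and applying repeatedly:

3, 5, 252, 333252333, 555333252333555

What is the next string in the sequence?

252252252555333252333555252252252

φ(555333252333555) expands symbol-by-symbol to 252 252 252 5 5 5 333 252 333 5 5 5 252 252 252; joining the 15 pieces gives the next term.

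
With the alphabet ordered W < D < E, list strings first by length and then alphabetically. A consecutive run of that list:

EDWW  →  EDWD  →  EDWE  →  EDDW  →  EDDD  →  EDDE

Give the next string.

EDEW

The successor of EDDE increments the rightmost position that isn't already E and resets every position after it to W.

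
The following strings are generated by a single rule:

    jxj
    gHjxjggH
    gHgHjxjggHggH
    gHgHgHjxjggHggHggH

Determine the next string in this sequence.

gHgHgHgHjxjggHggHggHggH

Every step adds gH to the front and ggH to the end of the previous string.
So the next term is gH·gHgHgHjxjggHggHggH·ggH.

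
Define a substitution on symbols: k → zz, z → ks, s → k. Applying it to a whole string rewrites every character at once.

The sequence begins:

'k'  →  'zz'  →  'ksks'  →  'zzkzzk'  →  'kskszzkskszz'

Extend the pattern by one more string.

zzkzzkkskszzkzzkksks

Apply φ to kskszzkskszz symbol by symbol: k→zz, s→k, k→zz, s→k, z→ks, z→ks, k→zz, s→k, k→zz, s→k, z→ks, z→ks; joined: zz k zz k ks ks zz k zz k ks ks.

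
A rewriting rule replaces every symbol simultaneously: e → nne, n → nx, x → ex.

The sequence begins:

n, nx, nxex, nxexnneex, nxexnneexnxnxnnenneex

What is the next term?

Rewriting the 21 symbols of nxexnneexnxnxnnenneex one by one yields nx ex nne ex nx nx nne nne ex nx ex nx ex nx nx nne nx nx nne nne ex; concatenated:

nxexnneexnxnxnnenneexnxexnxexnxnxnnenxnxnnenneex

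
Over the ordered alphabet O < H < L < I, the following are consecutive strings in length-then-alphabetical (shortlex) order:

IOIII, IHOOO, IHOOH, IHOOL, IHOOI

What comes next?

Find the rightmost character of IHOOI below I, bump it to the next letter, and reset everything to its right to O.

IHOHO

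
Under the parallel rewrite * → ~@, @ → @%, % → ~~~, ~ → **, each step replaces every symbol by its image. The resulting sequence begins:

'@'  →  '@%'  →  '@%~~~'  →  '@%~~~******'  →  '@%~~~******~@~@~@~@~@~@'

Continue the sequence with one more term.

Replace each of the 23 characters of @%~~~******~@~@~@~@~@~@ in place — @% ~~~ ** ** ** ~@ ~@ ~@ ~@ ~@ ~@ ** @% ** @% ** @% ** @% ** @% ** @% — and concatenate.

@%~~~******~@~@~@~@~@~@**@%**@%**@%**@%**@%**@%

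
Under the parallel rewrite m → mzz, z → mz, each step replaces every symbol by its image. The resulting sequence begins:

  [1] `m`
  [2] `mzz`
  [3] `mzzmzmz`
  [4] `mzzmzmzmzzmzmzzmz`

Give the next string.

mzzmzmzmzzmzmzzmzmzzmzmzmzzmzmzzmzmzmzzmz

Applying the rule to each of the 17 symbols of mzzmzmzmzzmzmzzmz gives the pieces mzz mz mz mzz mz mzz mz mzz mz mz mzz mz mzz mz mz mzz mz, which concatenate to the answer.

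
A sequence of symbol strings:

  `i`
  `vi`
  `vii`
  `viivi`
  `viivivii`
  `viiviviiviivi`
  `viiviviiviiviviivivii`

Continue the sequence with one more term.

Each term (from the third on) is the previous term followed by the one before it: term 3 = vi·i = vii.
So term 8 is viiviviiviiviviivivii·viiviviiviivi.

viiviviiviiviviiviviiviiviviiviivi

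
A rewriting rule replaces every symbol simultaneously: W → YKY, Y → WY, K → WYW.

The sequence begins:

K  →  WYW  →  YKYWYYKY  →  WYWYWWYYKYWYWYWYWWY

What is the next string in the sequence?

φ(WYWYWWYYKYWYWYWYWWY) expands symbol-by-symbol to YKY WY YKY WY YKY YKY WY WY WYW WY YKY WY YKY WY YKY WY YKY YKY WY; joining the 19 pieces gives the next term.

YKYWYYKYWYYKYYKYWYWYWYWWYYKYWYYKYWYYKYWYYKYYKYWY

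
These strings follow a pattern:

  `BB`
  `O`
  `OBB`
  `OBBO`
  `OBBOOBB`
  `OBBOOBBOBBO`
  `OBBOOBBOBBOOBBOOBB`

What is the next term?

OBBOOBBOBBOOBBOOBBOBBOOBBOBBO

This is a Fibonacci-style word recurrence s(k) = s(k−1)·s(k−2): e.g. O·BB = OBB.
Continuing: OBBOOBBOBBOOBBOOBB · OBBOOBBOBBO gives term 8.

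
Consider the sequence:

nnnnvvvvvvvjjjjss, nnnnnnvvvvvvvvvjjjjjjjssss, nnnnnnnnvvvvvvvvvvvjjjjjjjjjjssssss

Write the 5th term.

Reading off run lengths: n runs 4, 6, 8; v runs 7, 9, 11; j runs 4, 7, 10; s runs 2, 4, 6 — each is linear in n, where the shown terms are n = 2, 3, 4.
For term 5, n = 6, so the run lengths are 12, 15, 16, 10.

nnnnnnnnnnnnvvvvvvvvvvvvvvvjjjjjjjjjjjjjjjjssssssssss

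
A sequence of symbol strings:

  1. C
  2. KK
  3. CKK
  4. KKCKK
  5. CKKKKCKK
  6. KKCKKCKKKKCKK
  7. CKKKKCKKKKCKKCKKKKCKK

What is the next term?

From term 3 onward, concatenate the second-to-last term with the last: C·KK = CKK, KK·CKK = KKCKK, …
The next term joins KKCKKCKKKKCKK and CKKKKCKKKKCKKCKKKKCKK.

KKCKKCKKKKCKKCKKKKCKKKKCKKCKKKKCKK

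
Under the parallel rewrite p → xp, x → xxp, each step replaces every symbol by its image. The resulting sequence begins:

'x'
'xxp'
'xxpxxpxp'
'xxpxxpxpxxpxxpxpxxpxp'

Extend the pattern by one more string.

Rewriting the 21 symbols of xxpxxpxpxxpxxpxpxxpxp one by one yields xxp xxp xp xxp xxp xp xxp xp xxp xxp xp xxp xxp xp xxp xp xxp xxp xp xxp xp; concatenated:

xxpxxpxpxxpxxpxpxxpxpxxpxxpxpxxpxxpxpxxpxpxxpxxpxpxxpxp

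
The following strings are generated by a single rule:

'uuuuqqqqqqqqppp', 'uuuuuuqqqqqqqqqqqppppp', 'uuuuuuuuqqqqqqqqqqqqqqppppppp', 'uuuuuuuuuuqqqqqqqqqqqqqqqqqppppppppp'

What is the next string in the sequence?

uuuuuuuuuuuuqqqqqqqqqqqqqqqqqqqqppppppppppp

Term n consists of 2n u's, followed by 3n+2 q's, followed by 2n-1 p's, where the shown terms are n = 2, 3, 4, 5.
For the next term, n = 6, so the run lengths are 12, 20, 11.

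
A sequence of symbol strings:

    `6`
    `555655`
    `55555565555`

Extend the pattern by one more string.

5555555556555555

Each term wraps the previous one in 555 on the left and 55 on the right.
So the next term is 555·55555565555·55.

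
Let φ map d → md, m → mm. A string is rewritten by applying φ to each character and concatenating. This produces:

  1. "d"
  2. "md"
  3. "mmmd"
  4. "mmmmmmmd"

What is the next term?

mmmmmmmmmmmmmmmd

Expanding mmmmmmmd: m→mm, m→mm, m→mm, m→mm, m→mm, m→mm, m→mm, d→md. Concatenated: mm mm mm mm mm mm mm md.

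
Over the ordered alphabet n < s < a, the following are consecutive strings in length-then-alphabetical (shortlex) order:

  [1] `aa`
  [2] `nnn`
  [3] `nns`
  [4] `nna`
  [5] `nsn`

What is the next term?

nss

The successor of nsn increments the rightmost position that isn't already a and resets every position after it to n.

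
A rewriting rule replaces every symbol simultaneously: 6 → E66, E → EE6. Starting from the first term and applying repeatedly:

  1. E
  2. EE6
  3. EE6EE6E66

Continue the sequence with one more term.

Apply φ to EE6EE6E66 symbol by symbol: E→EE6, E→EE6, 6→E66, E→EE6, E→EE6, 6→E66, E→EE6, 6→E66, 6→E66; joined: EE6 EE6 E66 EE6 EE6 E66 EE6 E66 E66.

EE6EE6E66EE6EE6E66EE6E66E66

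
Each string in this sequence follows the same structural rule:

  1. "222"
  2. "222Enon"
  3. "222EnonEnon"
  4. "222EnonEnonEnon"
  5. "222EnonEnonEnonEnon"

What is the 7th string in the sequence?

222EnonEnonEnonEnonEnonEnon

Every step adds Enon to the end: s(k+1) = s(k)·Enon.
From 222EnonEnonEnonEnon, 2 further steps: 222EnonEnonEnonEnon → 222EnonEnonEnonEnonEnon → (answer).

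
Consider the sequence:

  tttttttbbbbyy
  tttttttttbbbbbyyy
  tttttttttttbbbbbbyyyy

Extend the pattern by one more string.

tttttttttttttbbbbbbbyyyyy

Each string has the form t^{2n+1} b^{n+1} y^{n-1}, where the shown terms are n = 3, 4, 5.
For the next term, n = 6, so the run lengths are 13, 7, 5.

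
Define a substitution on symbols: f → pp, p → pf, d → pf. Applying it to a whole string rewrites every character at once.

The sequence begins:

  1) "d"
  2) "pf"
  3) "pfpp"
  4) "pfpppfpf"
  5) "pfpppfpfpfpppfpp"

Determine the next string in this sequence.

Applying the rule to each of the 16 symbols of pfpppfpfpfpppfpp gives the pieces pf pp pf pf pf pp pf pp pf pp pf pf pf pp pf pf, which concatenate to the answer.

pfpppfpfpfpppfpppfpppfpfpfpppfpf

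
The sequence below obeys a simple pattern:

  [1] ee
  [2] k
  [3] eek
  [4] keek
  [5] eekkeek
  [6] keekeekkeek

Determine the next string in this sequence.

Each term (from the third on) is the two preceding terms concatenated in order: term 3 = ee·k = eek.
So term 7 is eekkeek·keekeekkeek.

eekkeekkeekeekkeek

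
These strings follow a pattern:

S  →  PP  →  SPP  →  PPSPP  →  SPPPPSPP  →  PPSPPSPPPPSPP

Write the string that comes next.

From term 3 onward, concatenate the second-to-last term with the last: S·PP = SPP, PP·SPP = PPSPP, …
The next term joins SPPPPSPP and PPSPPSPPPPSPP.

SPPPPSPPPPSPPSPPPPSPP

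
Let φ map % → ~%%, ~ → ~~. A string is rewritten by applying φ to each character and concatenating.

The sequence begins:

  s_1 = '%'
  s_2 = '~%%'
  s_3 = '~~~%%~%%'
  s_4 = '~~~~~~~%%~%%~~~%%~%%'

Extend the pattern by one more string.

Applying the rule to each of the 20 symbols of ~~~~~~~%%~%%~~~%%~%% gives the pieces ~~ ~~ ~~ ~~ ~~ ~~ ~~ ~%% ~%% ~~ ~%% ~%% ~~ ~~ ~~ ~%% ~%% ~~ ~%% ~%%, which concatenate to the answer.

~~~~~~~~~~~~~~~%%~%%~~~%%~%%~~~~~~~%%~%%~~~%%~%%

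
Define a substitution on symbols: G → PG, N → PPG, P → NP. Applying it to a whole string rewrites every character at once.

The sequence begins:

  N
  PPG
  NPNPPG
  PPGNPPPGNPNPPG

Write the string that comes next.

NPNPPGPPGNPNPNPPGPPGNPPPGNPNPPG

Replace each of the 14 characters of PPGNPPPGNPNPPG in place — NP NP PG PPG NP NP NP PG PPG NP PPG NP NP PG — and concatenate.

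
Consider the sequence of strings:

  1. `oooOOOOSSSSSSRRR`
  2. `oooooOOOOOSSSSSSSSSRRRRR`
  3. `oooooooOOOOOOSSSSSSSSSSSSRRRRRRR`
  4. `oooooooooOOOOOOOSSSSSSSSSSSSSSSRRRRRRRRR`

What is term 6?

oooooooooooooOOOOOOOOOSSSSSSSSSSSSSSSSSSSSSRRRRRRRRRRRRR

The n-th term is 2n-1 o's then n+2 O's then 3n S's then 2n-1 R's, where the shown terms are n = 2, 3, 4, 5.
Setting n = 7 gives 13, 9, 21, 13 characters in each block.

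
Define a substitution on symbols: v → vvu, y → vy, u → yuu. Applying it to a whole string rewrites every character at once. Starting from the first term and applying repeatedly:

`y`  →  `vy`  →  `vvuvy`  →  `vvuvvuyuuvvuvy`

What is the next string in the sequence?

φ(vvuvvuyuuvvuvy) expands symbol-by-symbol to vvu vvu yuu vvu vvu yuu vy yuu yuu vvu vvu yuu vvu vy; joining the 14 pieces gives the next term.

vvuvvuyuuvvuvvuyuuvyyuuyuuvvuvvuyuuvvuvy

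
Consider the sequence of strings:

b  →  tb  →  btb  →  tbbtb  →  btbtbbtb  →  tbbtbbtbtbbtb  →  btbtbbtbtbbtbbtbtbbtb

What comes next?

Each term (from the third on) is the two preceding terms concatenated in order: term 3 = b·tb = btb.
So term 8 is tbbtbbtbtbbtb·btbtbbtbtbbtbbtbtbbtb.

tbbtbbtbtbbtbbtbtbbtbtbbtbbtbtbbtb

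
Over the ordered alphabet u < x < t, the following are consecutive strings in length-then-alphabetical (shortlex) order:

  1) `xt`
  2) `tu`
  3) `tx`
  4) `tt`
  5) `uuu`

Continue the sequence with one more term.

uux

Treat uuu as a base-3 numeral over the given alphabet and add one, carrying through any trailing t's.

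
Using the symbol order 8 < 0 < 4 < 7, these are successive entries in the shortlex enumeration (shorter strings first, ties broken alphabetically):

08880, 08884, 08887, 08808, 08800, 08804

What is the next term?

08807

The successor of 08804 increments the rightmost position that isn't already 7 and resets every position after it to 8.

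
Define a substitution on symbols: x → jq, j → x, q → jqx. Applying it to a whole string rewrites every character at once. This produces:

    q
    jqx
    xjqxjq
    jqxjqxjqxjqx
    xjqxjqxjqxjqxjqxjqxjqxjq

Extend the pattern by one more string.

Rewriting the 24 symbols of xjqxjqxjqxjqxjqxjqxjqxjq one by one yields jq x jqx jq x jqx jq x jqx jq x jqx jq x jqx jq x jqx jq x jqx jq x jqx; concatenated:

jqxjqxjqxjqxjqxjqxjqxjqxjqxjqxjqxjqxjqxjqxjqxjqx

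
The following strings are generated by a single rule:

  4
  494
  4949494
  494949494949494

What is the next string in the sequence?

s(k+1) = s(k)·9·s(k) — each term doubles the last with '9' between the halves.
Doubling 494949494949494 with '9' between the halves:

4949494949494949494949494949494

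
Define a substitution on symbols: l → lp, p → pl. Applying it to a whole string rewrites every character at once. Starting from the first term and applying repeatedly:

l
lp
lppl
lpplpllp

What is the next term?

lpplpllppllplppl

Rewriting each symbol of lpplpllp: l→lp, p→pl, p→pl, l→lp, p→pl, l→lp, l→lp, p→pl, which concatenates to lp pl pl lp pl lp lp pl.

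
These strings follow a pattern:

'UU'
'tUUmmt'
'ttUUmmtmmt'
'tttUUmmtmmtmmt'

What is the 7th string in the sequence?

s(k+1) = t·s(k)·mmt, so each term gains t as a prefix and mmt as a suffix.
From tttUUmmtmmtmmt, 3 further steps: tttUUmmtmmtmmt → ttttUUmmtmmtmmtmmt → tttttUUmmtmmtmmtmmtmmt → (answer).

ttttttUUmmtmmtmmtmmtmmtmmt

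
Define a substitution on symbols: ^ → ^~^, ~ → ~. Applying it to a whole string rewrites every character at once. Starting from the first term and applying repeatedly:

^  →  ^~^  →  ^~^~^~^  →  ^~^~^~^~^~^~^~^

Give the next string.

Rewriting the 15 symbols of ^~^~^~^~^~^~^~^ one by one yields ^~^ ~ ^~^ ~ ^~^ ~ ^~^ ~ ^~^ ~ ^~^ ~ ^~^ ~ ^~^; concatenated:

^~^~^~^~^~^~^~^~^~^~^~^~^~^~^~^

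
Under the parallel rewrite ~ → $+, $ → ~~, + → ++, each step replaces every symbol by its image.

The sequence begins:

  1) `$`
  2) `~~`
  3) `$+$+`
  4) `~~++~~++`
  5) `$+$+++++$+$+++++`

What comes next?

~~++~~++++++++++~~++~~++++++++++

Replace each of the 16 characters of $+$+++++$+$+++++ in place — ~~ ++ ~~ ++ ++ ++ ++ ++ ~~ ++ ~~ ++ ++ ++ ++ ++ — and concatenate.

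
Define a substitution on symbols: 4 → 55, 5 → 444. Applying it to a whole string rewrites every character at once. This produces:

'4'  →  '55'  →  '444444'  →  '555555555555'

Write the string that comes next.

444444444444444444444444444444444444

Apply φ to 555555555555 symbol by symbol: 5→444, 5→444, 5→444, 5→444, 5→444, 5→444, 5→444, 5→444, 5→444, 5→444, 5→444, 5→444; joined: 444 444 444 444 444 444 444 444 444 444 444 444.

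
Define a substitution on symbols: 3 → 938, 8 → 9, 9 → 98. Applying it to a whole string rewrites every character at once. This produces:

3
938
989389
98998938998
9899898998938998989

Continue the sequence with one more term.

Applying the rule to each of the 19 symbols of 9899898998938998989 gives the pieces 98 9 98 98 9 98 9 98 98 9 98 938 9 98 98 9 98 9 98, which concatenate to the answer.

98998989989989899893899898998998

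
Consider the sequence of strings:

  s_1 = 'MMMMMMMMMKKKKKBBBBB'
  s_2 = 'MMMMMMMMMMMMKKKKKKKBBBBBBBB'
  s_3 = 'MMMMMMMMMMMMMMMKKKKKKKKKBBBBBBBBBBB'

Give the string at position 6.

MMMMMMMMMMMMMMMMMMMMMMMMKKKKKKKKKKKKKKKBBBBBBBBBBBBBBBBBBBB

Each string has the form M^{3n+3} K^{2n+1} B^{3n-1}, where the shown terms are n = 2, 3, 4.
Setting n = 7 gives 24, 15, 20 characters in each block.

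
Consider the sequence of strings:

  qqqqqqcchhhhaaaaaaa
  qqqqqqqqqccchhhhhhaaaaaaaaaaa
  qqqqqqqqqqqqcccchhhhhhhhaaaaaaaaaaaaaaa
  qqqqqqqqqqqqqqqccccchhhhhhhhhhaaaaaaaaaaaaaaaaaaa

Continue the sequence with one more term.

The n-th term is 3n q's then n c's then 2n h's then 4n-1 a's, where the shown terms are n = 2, 3, 4, 5.
For the next term, n = 6, so the run lengths are 18, 6, 12, 23.

qqqqqqqqqqqqqqqqqqcccccchhhhhhhhhhhhaaaaaaaaaaaaaaaaaaaaaaa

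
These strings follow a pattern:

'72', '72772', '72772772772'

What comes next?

72772772772772772772772

s(k+1) = s(k)·7·s(k) — each term doubles the last with '7' between the halves.
One more doubling of 72772772772 gives the answer.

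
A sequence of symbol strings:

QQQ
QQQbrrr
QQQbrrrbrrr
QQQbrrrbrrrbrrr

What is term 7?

QQQbrrrbrrrbrrrbrrrbrrrbrrr

The strings grow by a fixed suffix brrr each time.
From QQQbrrrbrrrbrrr, 3 further steps: QQQbrrrbrrrbrrr → QQQbrrrbrrrbrrrbrrr → QQQbrrrbrrrbrrrbrrrbrrr → (answer).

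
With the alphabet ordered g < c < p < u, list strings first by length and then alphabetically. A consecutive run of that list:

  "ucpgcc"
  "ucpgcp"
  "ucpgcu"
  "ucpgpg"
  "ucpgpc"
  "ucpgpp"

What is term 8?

ucpgug

Continuing the enumeration 2 steps past ucpgpp: ucpgpp → ucpgpu → (answer).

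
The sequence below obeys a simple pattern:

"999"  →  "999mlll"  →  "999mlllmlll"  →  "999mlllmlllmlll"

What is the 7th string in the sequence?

999mlllmlllmlllmlllmlllmlll

Each term is the previous one with mlll appended.
From 999mlllmlllmlll, 3 further steps: 999mlllmlllmlll → 999mlllmlllmlllmlll → 999mlllmlllmlllmlllmlll → (answer).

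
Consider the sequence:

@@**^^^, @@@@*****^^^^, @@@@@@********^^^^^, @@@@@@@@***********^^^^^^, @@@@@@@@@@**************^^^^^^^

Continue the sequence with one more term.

Each string has the form @^{2n} *^{3n-1} ^^{n+2} (n = 1, 2, …).
For the next term, n = 6, so the run lengths are 12, 17, 8.

@@@@@@@@@@@@*****************^^^^^^^^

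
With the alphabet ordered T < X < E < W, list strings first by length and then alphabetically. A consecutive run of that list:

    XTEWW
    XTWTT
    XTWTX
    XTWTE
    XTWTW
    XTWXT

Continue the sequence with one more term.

Treat XTWXT as a base-4 numeral over the given alphabet and add one, carrying through any trailing W's.

XTWXX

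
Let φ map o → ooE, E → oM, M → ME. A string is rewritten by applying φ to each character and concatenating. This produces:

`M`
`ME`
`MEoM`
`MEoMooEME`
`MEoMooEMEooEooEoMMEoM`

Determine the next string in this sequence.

MEoMooEMEooEooEoMMEoMooEooEoMooEooEoMooEMEMEoMooEME

φ(MEoMooEMEooEooEoMMEoM) expands symbol-by-symbol to ME oM ooE ME ooE ooE oM ME oM ooE ooE oM ooE ooE oM ooE ME ME oM ooE ME; joining the 21 pieces gives the next term.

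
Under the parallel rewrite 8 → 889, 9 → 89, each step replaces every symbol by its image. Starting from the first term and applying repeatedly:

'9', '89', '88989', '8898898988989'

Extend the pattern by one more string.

8898898988988989889898898898988989

Applying the rule to each of the 13 symbols of 8898898988989 gives the pieces 889 889 89 889 889 89 889 89 889 889 89 889 89, which concatenate to the answer.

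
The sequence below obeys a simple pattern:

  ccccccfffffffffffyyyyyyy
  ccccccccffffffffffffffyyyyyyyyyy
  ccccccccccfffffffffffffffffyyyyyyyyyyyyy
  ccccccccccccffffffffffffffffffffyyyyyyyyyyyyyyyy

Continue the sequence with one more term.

ccccccccccccccfffffffffffffffffffffffyyyyyyyyyyyyyyyyyyy

Reading off run lengths: c runs 6, 8, 10, 12; f runs 11, 14, 17, 20; y runs 7, 10, 13, 16 — each is linear in n, where the shown terms are n = 3, 4, 5, 6.
For the next term, n = 7, so the run lengths are 14, 23, 19.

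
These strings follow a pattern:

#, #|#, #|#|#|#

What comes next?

Each string is two copies of the previous one joined by '|'.
One more doubling of #|#|#|# gives the answer.

#|#|#|#|#|#|#|#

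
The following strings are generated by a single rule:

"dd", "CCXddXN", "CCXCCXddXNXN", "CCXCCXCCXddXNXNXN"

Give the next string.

CCXCCXCCXCCXddXNXNXNXN

Each term wraps the previous one in CCX on the left and XN on the right.
One more step from CCXCCXCCXddXNXNXN gives the answer.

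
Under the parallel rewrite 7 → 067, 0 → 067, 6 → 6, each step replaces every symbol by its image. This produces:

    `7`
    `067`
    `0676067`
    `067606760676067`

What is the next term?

0676067606760676067606760676067

φ(067606760676067) expands symbol-by-symbol to 067 6 067 6 067 6 067 6 067 6 067 6 067 6 067; joining the 15 pieces gives the next term.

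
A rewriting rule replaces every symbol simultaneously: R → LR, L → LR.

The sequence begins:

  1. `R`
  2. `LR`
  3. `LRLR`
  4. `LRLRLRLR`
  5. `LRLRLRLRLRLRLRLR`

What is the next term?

Rewriting the 16 symbols of LRLRLRLRLRLRLRLR one by one yields LR LR LR LR LR LR LR LR LR LR LR LR LR LR LR LR; concatenated:

LRLRLRLRLRLRLRLRLRLRLRLRLRLRLRLR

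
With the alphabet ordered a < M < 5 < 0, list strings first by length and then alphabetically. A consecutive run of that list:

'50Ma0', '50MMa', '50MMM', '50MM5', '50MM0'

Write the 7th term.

50M5M

Stepping forward 2 times from 50MM0: 50MM0 → 50M5a, then the target.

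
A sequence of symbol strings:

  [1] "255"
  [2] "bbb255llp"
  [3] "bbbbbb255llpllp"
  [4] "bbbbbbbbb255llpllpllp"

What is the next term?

bbbbbbbbbbbb255llpllpllpllp

s(k+1) = bbb·s(k)·llp, so each term gains bbb as a prefix and llp as a suffix.
One more step from bbbbbbbbb255llpllpllp gives the answer.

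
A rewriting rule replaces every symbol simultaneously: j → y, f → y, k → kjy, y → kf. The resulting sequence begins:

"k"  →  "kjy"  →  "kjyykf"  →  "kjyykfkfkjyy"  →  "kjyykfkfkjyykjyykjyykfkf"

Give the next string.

Rewriting the 24 symbols of kjyykfkfkjyykjyykjyykfkf one by one yields kjy y kf kf kjy y kjy y kjy y kf kf kjy y kf kf kjy y kf kf kjy y kjy y; concatenated:

kjyykfkfkjyykjyykjyykfkfkjyykfkfkjyykfkfkjyykjyy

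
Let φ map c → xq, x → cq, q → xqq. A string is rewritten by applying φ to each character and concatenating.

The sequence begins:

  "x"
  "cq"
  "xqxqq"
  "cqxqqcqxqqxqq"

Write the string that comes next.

xqxqqcqxqqxqqxqxqqcqxqqxqqcqxqqxqq

φ(cqxqqcqxqqxqq) expands symbol-by-symbol to xq xqq cq xqq xqq xq xqq cq xqq xqq cq xqq xqq; joining the 13 pieces gives the next term.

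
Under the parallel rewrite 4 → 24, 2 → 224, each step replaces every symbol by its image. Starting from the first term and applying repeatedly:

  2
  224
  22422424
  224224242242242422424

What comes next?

Rewriting the 21 symbols of 224224242242242422424 one by one yields 224 224 24 224 224 24 224 24 224 224 24 224 224 24 224 24 224 224 24 224 24; concatenated:

2242242422422424224242242242422422424224242242242422424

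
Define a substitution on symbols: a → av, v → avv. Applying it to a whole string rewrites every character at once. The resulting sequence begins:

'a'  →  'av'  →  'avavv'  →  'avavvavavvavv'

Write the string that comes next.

φ(avavvavavvavv) expands symbol-by-symbol to av avv av avv avv av avv av avv avv av avv avv; joining the 13 pieces gives the next term.

avavvavavvavvavavvavavvavvavavvavv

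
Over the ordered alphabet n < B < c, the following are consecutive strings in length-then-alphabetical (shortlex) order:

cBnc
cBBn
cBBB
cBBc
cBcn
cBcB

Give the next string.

The successor of cBcB increments the rightmost position that isn't already c and resets every position after it to n.

cBcc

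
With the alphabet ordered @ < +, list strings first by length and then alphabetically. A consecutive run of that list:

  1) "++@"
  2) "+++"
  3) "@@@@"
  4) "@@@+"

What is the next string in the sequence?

@@+@

Treat @@@+ as a base-2 numeral over the given alphabet and add one, carrying through any trailing +'s.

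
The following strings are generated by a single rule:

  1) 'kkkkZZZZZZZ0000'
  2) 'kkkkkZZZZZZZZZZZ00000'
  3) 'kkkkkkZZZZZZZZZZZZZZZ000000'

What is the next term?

kkkkkkkZZZZZZZZZZZZZZZZZZZ0000000

The n-th term is n+3 k's then 4n+3 Z's then n+3 0's (n = 1, 2, …).
Setting n = 4 gives 7, 19, 7 characters in each block.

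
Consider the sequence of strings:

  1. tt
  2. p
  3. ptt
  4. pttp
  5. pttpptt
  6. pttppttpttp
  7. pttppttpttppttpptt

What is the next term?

pttppttpttppttppttpttppttpttp

This is a Fibonacci-style word recurrence s(k) = s(k−1)·s(k−2): e.g. p·tt = ptt.
The next term joins pttppttpttppttpptt and pttppttpttp.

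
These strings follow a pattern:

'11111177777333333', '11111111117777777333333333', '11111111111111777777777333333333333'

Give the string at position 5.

The n-th term is 4n+2 1's then 2n+3 7's then 3n+3 3's (n = 1, 2, …).
At n = 5 the blocks have lengths 22, 13, 18.

11111111111111111111117777777777777333333333333333333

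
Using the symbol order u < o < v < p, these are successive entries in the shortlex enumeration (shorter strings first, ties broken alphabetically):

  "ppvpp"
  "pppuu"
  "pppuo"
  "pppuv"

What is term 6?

pppou

Stepping forward 2 times from pppuv: pppuv → pppup, then the target.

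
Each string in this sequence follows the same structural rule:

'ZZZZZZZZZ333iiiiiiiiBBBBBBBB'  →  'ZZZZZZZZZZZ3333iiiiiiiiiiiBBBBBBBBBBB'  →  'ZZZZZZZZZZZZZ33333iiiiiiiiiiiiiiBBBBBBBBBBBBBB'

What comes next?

ZZZZZZZZZZZZZZZ333333iiiiiiiiiiiiiiiiiBBBBBBBBBBBBBBBBB

Reading off run lengths: Z runs 9, 11, 13; 3 runs 3, 4, 5; i runs 8, 11, 14; B runs 8, 11, 14 — each is linear in n, where the shown terms are n = 3, 4, 5.
Setting n = 6 gives 15, 6, 17, 17 characters in each block.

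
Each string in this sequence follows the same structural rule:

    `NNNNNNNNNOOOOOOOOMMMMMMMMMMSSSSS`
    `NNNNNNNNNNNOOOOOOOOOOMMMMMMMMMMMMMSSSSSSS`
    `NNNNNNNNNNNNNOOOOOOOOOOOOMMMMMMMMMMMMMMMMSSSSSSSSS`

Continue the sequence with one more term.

Reading off run lengths: N runs 9, 11, 13; O runs 8, 10, 12; M runs 10, 13, 16; S runs 5, 7, 9 — each is linear in n, where the shown terms are n = 3, 4, 5.
For the next term, n = 6, so the run lengths are 15, 14, 19, 11.

NNNNNNNNNNNNNNNOOOOOOOOOOOOOOMMMMMMMMMMMMMMMMMMMSSSSSSSSSSS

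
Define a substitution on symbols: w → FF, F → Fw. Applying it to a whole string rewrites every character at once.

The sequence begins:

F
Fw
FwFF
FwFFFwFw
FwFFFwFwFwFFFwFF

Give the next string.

Replace each of the 16 characters of FwFFFwFwFwFFFwFF in place — Fw FF Fw Fw Fw FF Fw FF Fw FF Fw Fw Fw FF Fw Fw — and concatenate.

FwFFFwFwFwFFFwFFFwFFFwFwFwFFFwFw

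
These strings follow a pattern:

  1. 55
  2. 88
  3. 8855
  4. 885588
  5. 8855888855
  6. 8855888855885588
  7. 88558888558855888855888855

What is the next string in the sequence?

885588885588558888558888558855888855885588

Each term (from the third on) is the previous term followed by the one before it: term 3 = 88·55 = 8855.
Continuing: 88558888558855888855888855 · 8855888855885588 gives term 8.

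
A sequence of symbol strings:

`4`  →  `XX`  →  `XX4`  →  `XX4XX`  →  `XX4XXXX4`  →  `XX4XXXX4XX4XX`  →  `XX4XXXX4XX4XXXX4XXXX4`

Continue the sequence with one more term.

Each term (from the third on) is the previous term followed by the one before it: term 3 = XX·4 = XX4.
So term 8 is XX4XXXX4XX4XXXX4XXXX4·XX4XXXX4XX4XX.

XX4XXXX4XX4XXXX4XXXX4XX4XXXX4XX4XX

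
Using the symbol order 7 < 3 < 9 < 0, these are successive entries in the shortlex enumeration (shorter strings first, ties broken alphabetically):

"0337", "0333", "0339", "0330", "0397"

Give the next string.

0393

The successor of 0397 increments the rightmost position that isn't already 0 and resets every position after it to 7.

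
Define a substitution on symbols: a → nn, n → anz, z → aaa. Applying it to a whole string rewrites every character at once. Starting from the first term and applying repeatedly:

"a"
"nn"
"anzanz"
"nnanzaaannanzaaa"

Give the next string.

φ(nnanzaaannanzaaa) expands symbol-by-symbol to anz anz nn anz aaa nn nn nn anz anz nn anz aaa nn nn nn; joining the 16 pieces gives the next term.

anzanznnanzaaannnnnnanzanznnanzaaannnnnn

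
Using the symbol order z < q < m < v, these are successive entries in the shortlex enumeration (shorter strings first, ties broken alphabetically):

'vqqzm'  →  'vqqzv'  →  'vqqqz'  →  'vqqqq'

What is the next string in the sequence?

Find the rightmost character of vqqqq below v, bump it to the next letter, and reset everything to its right to z.

vqqqm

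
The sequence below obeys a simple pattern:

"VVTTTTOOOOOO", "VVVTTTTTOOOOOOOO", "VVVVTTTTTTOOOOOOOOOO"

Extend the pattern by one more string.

Each string has the form V^{n} T^{n+2} O^{2n+2}, where the shown terms are n = 2, 3, 4.
Setting n = 5 gives 5, 7, 12 characters in each block.

VVVVVTTTTTTTOOOOOOOOOOOO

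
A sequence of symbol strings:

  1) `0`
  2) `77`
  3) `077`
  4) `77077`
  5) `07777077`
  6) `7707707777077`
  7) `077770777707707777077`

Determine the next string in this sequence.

7707707777077077770777707707777077

This is a Fibonacci-style word recurrence s(k) = s(k−2)·s(k−1): e.g. 0·77 = 077.
So term 8 is 7707707777077·077770777707707777077.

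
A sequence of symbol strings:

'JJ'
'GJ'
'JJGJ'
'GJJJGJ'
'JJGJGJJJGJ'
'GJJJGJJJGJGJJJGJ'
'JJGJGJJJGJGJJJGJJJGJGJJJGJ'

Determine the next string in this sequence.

From term 3 onward, concatenate the second-to-last term with the last: JJ·GJ = JJGJ, GJ·JJGJ = GJJJGJ, …
The next term joins GJJJGJJJGJGJJJGJ and JJGJGJJJGJGJJJGJJJGJGJJJGJ.

GJJJGJJJGJGJJJGJJJGJGJJJGJGJJJGJJJGJGJJJGJ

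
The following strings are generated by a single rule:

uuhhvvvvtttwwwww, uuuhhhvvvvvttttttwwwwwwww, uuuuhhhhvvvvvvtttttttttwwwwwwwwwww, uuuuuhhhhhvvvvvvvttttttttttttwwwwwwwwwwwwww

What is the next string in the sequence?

The n-th term is n+1 u's then n+1 h's then n+3 v's then 3n t's then 3n+2 w's (n = 1, 2, …).
At n = 5 the blocks have lengths 6, 6, 8, 15, 17.

uuuuuuhhhhhhvvvvvvvvtttttttttttttttwwwwwwwwwwwwwwwww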